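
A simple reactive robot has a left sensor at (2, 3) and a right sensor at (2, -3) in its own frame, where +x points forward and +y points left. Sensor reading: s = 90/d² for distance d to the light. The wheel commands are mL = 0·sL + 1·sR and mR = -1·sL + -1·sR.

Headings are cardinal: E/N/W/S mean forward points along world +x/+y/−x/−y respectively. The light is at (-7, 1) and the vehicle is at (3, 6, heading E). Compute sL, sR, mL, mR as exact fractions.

45/104 45/74 45/74 -4005/3848

left sensor world pos  = (5, 9); dL² = 208
right sensor world pos = (5, 3); dR² = 148
sL = 90/208 = 45/104
sR = 90/148 = 45/74
mL = 0·sL + 1·sR = 45/74
mR = -1·sL + -1·sR = -4005/3848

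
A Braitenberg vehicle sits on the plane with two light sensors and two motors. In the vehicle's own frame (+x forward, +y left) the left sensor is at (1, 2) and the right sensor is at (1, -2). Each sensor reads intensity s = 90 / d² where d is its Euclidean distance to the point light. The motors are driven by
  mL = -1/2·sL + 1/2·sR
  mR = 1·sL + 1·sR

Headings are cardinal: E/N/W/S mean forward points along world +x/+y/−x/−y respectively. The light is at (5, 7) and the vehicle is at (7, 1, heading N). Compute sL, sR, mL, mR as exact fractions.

left sensor world pos  = (5, 2); dL² = 25
right sensor world pos = (9, 2); dR² = 41
sL = 90/25 = 18/5
sR = 90/41 = 90/41
mL = -1/2·sL + 1/2·sR = -144/205
mR = 1·sL + 1·sR = 1188/205

18/5 90/41 -144/205 1188/205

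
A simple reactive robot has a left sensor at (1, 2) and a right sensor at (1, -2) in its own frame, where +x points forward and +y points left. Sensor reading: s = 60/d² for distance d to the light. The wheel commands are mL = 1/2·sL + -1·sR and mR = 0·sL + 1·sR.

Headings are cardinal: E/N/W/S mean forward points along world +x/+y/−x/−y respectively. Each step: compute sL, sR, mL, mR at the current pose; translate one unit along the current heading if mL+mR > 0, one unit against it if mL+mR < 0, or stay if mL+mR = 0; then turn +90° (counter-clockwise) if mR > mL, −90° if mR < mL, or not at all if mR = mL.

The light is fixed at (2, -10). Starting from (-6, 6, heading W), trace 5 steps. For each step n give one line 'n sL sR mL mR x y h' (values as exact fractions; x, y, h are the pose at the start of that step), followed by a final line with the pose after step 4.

n=0: pose=(-6,6,W); sL=60/277, sR=4/27; mL=-298/7479, mR=4/27; mL+mR=30/277 → advance +1; mR−mL=1406/7479 → turn +1·90°
n=1: pose=(-7,6,S); sL=30/137, sR=30/173; mL=-1515/23701, mR=30/173; mL+mR=15/137 → advance +1; mR−mL=5625/23701 → turn +1·90°
n=2: pose=(-7,5,E); sL=60/353, sR=60/233; mL=-14190/82249, mR=60/233; mL+mR=30/353 → advance +1; mR−mL=35370/82249 → turn +1·90°
n=3: pose=(-6,5,N); sL=15/89, sR=15/73; mL=-1575/12994, mR=15/73; mL+mR=15/178 → advance +1; mR−mL=4245/12994 → turn +1·90°
n=4: pose=(-6,6,W); sL=60/277, sR=4/27; mL=-298/7479, mR=4/27; mL+mR=30/277 → advance +1; mR−mL=1406/7479 → turn +1·90°

0 60/277 4/27 -298/7479 4/27 -6 6 W
1 30/137 30/173 -1515/23701 30/173 -7 6 S
2 60/353 60/233 -14190/82249 60/233 -7 5 E
3 15/89 15/73 -1575/12994 15/73 -6 5 N
4 60/277 4/27 -298/7479 4/27 -6 6 W
final -7 6 S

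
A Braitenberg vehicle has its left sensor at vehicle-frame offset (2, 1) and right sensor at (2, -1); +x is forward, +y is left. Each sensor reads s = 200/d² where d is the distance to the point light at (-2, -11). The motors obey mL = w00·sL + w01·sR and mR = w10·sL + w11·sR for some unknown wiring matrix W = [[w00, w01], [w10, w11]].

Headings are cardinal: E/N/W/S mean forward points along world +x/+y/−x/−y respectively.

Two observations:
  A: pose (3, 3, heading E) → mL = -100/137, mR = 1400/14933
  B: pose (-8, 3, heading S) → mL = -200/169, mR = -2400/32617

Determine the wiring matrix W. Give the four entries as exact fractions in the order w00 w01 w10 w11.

obs A: pose=(3,3,E) → sL=100/137, sR=100/109, mL=-100/137, mR=1400/14933
obs B: pose=(-8,3,S) → sL=200/169, sR=200/193, mL=-200/169, mR=-2400/32617
sensor matrix S = [[100/137, 100/109], [200/169, 200/193]]; det S = -160400000/487069661
solve [mL_A; mL_B] = S·[w00; w01] and [mR_A; mR_B] = S·[w10; w11]:
  w00 = -1, w01 = 0, w10 = -1/2, w11 = 1/2

-1 0 -1/2 1/2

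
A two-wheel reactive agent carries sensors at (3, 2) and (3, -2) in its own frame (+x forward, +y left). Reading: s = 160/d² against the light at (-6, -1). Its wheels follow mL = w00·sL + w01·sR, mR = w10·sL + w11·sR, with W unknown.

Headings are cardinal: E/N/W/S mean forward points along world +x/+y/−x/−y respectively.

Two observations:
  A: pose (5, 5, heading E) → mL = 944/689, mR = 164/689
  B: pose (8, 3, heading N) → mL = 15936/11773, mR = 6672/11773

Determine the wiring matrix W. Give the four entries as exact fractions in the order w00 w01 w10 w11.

1 1 1 -1/2

obs A: pose=(5,5,E) → sL=8/13, sR=40/53, mL=944/689, mR=164/689
obs B: pose=(8,3,N) → sL=160/193, sR=32/61, mL=15936/11773, mR=6672/11773
sensor matrix S = [[8/13, 40/53], [160/193, 32/61]]; det S = -2456576/8111597
solve [mL_A; mL_B] = S·[w00; w01] and [mR_A; mR_B] = S·[w10; w11]:
  w00 = 1, w01 = 1, w10 = 1, w11 = -1/2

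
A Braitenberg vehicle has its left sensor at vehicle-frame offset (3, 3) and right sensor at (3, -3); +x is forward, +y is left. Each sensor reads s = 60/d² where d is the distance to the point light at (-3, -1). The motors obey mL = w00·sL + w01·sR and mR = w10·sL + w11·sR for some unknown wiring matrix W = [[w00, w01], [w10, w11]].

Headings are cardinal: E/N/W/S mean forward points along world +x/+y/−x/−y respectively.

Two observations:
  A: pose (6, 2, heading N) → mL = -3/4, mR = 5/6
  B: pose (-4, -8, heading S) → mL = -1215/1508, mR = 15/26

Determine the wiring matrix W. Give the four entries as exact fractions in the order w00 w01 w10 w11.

-1/2 -1 1 0

obs A: pose=(6,2,N) → sL=5/6, sR=1/3, mL=-3/4, mR=5/6
obs B: pose=(-4,-8,S) → sL=15/26, sR=15/29, mL=-1215/1508, mR=15/26
sensor matrix S = [[5/6, 1/3], [15/26, 15/29]]; det S = 90/377
solve [mL_A; mL_B] = S·[w00; w01] and [mR_A; mR_B] = S·[w10; w11]:
  w00 = -1/2, w01 = -1, w10 = 1, w11 = 0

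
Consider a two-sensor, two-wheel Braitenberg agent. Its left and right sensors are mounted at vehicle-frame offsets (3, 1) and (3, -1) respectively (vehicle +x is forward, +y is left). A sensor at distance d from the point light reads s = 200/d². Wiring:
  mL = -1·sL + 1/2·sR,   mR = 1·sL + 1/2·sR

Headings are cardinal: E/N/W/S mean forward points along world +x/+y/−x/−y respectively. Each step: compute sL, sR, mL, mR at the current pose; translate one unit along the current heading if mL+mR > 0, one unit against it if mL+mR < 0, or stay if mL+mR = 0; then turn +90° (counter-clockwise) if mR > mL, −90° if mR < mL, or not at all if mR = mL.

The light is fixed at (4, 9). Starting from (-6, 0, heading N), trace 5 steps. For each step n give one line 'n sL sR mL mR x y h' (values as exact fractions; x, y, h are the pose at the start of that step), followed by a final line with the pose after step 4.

0 200/157 200/117 -7700/18369 39100/18369 -6 0 N
1 4/5 100/109 -186/545 686/545 -6 1 W
2 200/221 40/53 -6180/11713 15020/11713 -7 1 S
3 25/16 50/41 -625/656 1425/656 -7 0 E
4 200/157 200/117 -7700/18369 39100/18369 -6 0 N
final -6 1 W

n=0: pose=(-6,0,N); sL=200/157, sR=200/117; mL=-7700/18369, mR=39100/18369; mL+mR=200/117 → advance +1; mR−mL=400/157 → turn +1·90°
n=1: pose=(-6,1,W); sL=4/5, sR=100/109; mL=-186/545, mR=686/545; mL+mR=100/109 → advance +1; mR−mL=8/5 → turn +1·90°
n=2: pose=(-7,1,S); sL=200/221, sR=40/53; mL=-6180/11713, mR=15020/11713; mL+mR=40/53 → advance +1; mR−mL=400/221 → turn +1·90°
n=3: pose=(-7,0,E); sL=25/16, sR=50/41; mL=-625/656, mR=1425/656; mL+mR=50/41 → advance +1; mR−mL=25/8 → turn +1·90°
n=4: pose=(-6,0,N); sL=200/157, sR=200/117; mL=-7700/18369, mR=39100/18369; mL+mR=200/117 → advance +1; mR−mL=400/157 → turn +1·90°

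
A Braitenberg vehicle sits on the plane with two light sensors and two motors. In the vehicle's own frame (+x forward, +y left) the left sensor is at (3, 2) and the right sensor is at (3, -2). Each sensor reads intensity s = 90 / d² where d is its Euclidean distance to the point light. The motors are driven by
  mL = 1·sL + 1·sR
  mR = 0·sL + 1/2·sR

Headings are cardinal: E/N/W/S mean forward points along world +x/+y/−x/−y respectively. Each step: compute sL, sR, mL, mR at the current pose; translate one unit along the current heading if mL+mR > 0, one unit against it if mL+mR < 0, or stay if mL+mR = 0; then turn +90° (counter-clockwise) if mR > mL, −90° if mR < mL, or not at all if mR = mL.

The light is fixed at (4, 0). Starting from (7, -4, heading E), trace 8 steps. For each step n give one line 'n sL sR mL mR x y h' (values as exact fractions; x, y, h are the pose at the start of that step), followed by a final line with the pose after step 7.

n=0: pose=(7,-4,E); sL=9/4, sR=5/4; mL=7/2, mR=5/8; mL+mR=33/8 → advance +1; mR−mL=-23/8 → turn -1·90°
n=1: pose=(8,-4,S); sL=18/17, sR=90/53; mL=2484/901, mR=45/53; mL+mR=3249/901 → advance +1; mR−mL=-1719/901 → turn -1·90°
n=2: pose=(8,-5,W); sL=9/5, sR=9; mL=54/5, mR=9/2; mL+mR=153/10 → advance +1; mR−mL=-63/10 → turn -1·90°
n=3: pose=(7,-5,N); sL=18, sR=90/29; mL=612/29, mR=45/29; mL+mR=657/29 → advance +1; mR−mL=-567/29 → turn -1·90°
n=4: pose=(7,-4,E); sL=9/4, sR=5/4; mL=7/2, mR=5/8; mL+mR=33/8 → advance +1; mR−mL=-23/8 → turn -1·90°
n=5: pose=(8,-4,S); sL=18/17, sR=90/53; mL=2484/901, mR=45/53; mL+mR=3249/901 → advance +1; mR−mL=-1719/901 → turn -1·90°
n=6: pose=(8,-5,W); sL=9/5, sR=9; mL=54/5, mR=9/2; mL+mR=153/10 → advance +1; mR−mL=-63/10 → turn -1·90°
n=7: pose=(7,-5,N); sL=18, sR=90/29; mL=612/29, mR=45/29; mL+mR=657/29 → advance +1; mR−mL=-567/29 → turn -1·90°

0 9/4 5/4 7/2 5/8 7 -4 E
1 18/17 90/53 2484/901 45/53 8 -4 S
2 9/5 9 54/5 9/2 8 -5 W
3 18 90/29 612/29 45/29 7 -5 N
4 9/4 5/4 7/2 5/8 7 -4 E
5 18/17 90/53 2484/901 45/53 8 -4 S
6 9/5 9 54/5 9/2 8 -5 W
7 18 90/29 612/29 45/29 7 -5 N
final 7 -4 E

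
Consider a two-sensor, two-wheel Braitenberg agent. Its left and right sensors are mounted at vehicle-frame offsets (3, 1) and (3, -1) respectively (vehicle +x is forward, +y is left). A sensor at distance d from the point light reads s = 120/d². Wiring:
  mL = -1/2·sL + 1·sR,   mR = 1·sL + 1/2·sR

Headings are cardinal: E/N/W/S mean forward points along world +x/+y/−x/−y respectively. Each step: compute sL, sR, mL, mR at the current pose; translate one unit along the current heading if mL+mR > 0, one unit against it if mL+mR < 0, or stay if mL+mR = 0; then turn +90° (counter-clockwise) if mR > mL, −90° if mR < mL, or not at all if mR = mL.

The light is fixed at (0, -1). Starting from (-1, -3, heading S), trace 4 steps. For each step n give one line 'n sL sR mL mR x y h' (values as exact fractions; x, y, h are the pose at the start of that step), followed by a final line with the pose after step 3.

n=0: pose=(-1,-3,S); sL=24/5, sR=120/29; mL=252/145, mR=996/145; mL+mR=1248/145 → advance +1; mR−mL=744/145 → turn +1·90°
n=1: pose=(-1,-4,E); sL=15, sR=6; mL=-3/2, mR=18; mL+mR=33/2 → advance +1; mR−mL=39/2 → turn +1·90°
n=2: pose=(0,-4,N); sL=120, sR=120; mL=60, mR=180; mL+mR=240 → advance +1; mR−mL=120 → turn +1·90°
n=3: pose=(0,-3,W); sL=20/3, sR=12; mL=26/3, mR=38/3; mL+mR=64/3 → advance +1; mR−mL=4 → turn +1·90°

0 24/5 120/29 252/145 996/145 -1 -3 S
1 15 6 -3/2 18 -1 -4 E
2 120 120 60 180 0 -4 N
3 20/3 12 26/3 38/3 0 -3 W
final -1 -3 S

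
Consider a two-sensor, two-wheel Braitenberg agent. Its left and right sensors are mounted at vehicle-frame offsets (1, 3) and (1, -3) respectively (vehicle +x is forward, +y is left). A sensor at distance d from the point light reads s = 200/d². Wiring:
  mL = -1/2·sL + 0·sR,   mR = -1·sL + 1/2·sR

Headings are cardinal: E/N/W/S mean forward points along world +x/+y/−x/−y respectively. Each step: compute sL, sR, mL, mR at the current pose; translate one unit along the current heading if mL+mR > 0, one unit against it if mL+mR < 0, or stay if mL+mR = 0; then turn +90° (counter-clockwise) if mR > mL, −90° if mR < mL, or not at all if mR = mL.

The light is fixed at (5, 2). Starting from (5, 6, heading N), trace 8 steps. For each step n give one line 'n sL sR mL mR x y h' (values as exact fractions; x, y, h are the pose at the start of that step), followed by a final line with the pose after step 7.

0 100/17 100/17 -50/17 -50/17 5 6 N
1 8 8 -4 -4 5 5 N
2 100/9 100/9 -50/9 -50/9 5 4 N
3 200/13 200/13 -100/13 -100/13 5 3 N
4 20 20 -10 -10 5 2 N
5 200/9 200/9 -100/9 -100/9 5 1 N
6 20 20 -10 -10 5 0 N
7 200/13 200/13 -100/13 -100/13 5 -1 N
final 5 -2 N

n=0: pose=(5,6,N); sL=100/17, sR=100/17; mL=-50/17, mR=-50/17; mL+mR=-100/17 → advance -1; mR−mL=0 → turn +0·90°
n=1: pose=(5,5,N); sL=8, sR=8; mL=-4, mR=-4; mL+mR=-8 → advance -1; mR−mL=0 → turn +0·90°
n=2: pose=(5,4,N); sL=100/9, sR=100/9; mL=-50/9, mR=-50/9; mL+mR=-100/9 → advance -1; mR−mL=0 → turn +0·90°
n=3: pose=(5,3,N); sL=200/13, sR=200/13; mL=-100/13, mR=-100/13; mL+mR=-200/13 → advance -1; mR−mL=0 → turn +0·90°
n=4: pose=(5,2,N); sL=20, sR=20; mL=-10, mR=-10; mL+mR=-20 → advance -1; mR−mL=0 → turn +0·90°
n=5: pose=(5,1,N); sL=200/9, sR=200/9; mL=-100/9, mR=-100/9; mL+mR=-200/9 → advance -1; mR−mL=0 → turn +0·90°
n=6: pose=(5,0,N); sL=20, sR=20; mL=-10, mR=-10; mL+mR=-20 → advance -1; mR−mL=0 → turn +0·90°
n=7: pose=(5,-1,N); sL=200/13, sR=200/13; mL=-100/13, mR=-100/13; mL+mR=-200/13 → advance -1; mR−mL=0 → turn +0·90°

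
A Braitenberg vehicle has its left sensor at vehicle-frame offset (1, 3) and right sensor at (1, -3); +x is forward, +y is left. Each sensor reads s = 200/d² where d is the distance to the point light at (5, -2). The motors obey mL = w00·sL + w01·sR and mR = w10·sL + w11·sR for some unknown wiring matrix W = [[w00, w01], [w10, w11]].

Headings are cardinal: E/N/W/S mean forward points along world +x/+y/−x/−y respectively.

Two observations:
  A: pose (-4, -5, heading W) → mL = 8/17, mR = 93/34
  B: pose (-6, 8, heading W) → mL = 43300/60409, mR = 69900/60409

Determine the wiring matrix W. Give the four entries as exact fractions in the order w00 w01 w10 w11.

1 -1/2 1/2 1

obs A: pose=(-4,-5,W) → sL=25/17, sR=2, mL=8/17, mR=93/34
obs B: pose=(-6,8,W) → sL=200/193, sR=200/313, mL=43300/60409, mR=69900/60409
sensor matrix S = [[25/17, 2], [200/193, 200/313]]; det S = -1163400/1026953
solve [mL_A; mL_B] = S·[w00; w01] and [mR_A; mR_B] = S·[w10; w11]:
  w00 = 1, w01 = -1/2, w10 = 1/2, w11 = 1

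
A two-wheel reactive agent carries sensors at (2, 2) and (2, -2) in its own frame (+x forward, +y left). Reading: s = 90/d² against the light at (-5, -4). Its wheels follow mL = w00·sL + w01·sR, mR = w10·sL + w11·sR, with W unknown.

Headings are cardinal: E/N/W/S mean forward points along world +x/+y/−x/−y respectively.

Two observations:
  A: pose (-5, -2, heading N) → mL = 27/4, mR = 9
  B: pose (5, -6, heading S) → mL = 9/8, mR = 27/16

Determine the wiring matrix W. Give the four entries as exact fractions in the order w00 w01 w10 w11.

1 1/2 1 1

obs A: pose=(-5,-2,N) → sL=9/2, sR=9/2, mL=27/4, mR=9
obs B: pose=(5,-6,S) → sL=9/16, sR=9/8, mL=9/8, mR=27/16
sensor matrix S = [[9/2, 9/2], [9/16, 9/8]]; det S = 81/32
solve [mL_A; mL_B] = S·[w00; w01] and [mR_A; mR_B] = S·[w10; w11]:
  w00 = 1, w01 = 1/2, w10 = 1, w11 = 1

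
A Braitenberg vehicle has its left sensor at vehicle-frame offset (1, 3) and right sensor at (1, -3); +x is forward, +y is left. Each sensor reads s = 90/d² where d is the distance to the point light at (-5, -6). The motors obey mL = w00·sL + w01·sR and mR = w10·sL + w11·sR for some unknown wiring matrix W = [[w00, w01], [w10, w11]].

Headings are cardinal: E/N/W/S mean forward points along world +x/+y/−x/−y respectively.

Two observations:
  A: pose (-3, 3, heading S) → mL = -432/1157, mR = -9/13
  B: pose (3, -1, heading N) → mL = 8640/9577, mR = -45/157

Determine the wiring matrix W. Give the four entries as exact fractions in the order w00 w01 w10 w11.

obs A: pose=(-3,3,S) → sL=90/89, sR=18/13, mL=-432/1157, mR=-9/13
obs B: pose=(3,-1,N) → sL=90/61, sR=90/157, mL=8640/9577, mR=-45/157
sensor matrix S = [[90/89, 18/13], [90/61, 90/157]]; det S = -16212960/11080589
solve [mL_A; mL_B] = S·[w00; w01] and [mR_A; mR_B] = S·[w10; w11]:
  w00 = 1, w01 = -1, w10 = 0, w11 = -1/2

1 -1 0 -1/2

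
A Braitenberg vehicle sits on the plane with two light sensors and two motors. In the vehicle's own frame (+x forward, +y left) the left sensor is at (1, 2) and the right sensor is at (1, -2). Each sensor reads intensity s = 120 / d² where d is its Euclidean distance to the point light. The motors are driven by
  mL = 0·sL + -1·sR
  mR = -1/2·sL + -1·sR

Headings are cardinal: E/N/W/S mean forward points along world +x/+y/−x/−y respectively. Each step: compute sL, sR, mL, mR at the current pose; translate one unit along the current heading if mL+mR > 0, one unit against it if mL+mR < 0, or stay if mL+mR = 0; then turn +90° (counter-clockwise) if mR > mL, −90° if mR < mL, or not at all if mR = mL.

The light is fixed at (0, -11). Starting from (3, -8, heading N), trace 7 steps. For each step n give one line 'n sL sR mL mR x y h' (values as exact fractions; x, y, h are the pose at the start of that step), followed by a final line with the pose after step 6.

n=0: pose=(3,-8,N); sL=120/17, sR=120/41; mL=-120/41, mR=-4500/697; mL+mR=-6540/697 → advance -1; mR−mL=-60/17 → turn -1·90°
n=1: pose=(3,-9,E); sL=15/4, sR=15/2; mL=-15/2, mR=-75/8; mL+mR=-135/8 → advance -1; mR−mL=-15/8 → turn -1·90°
n=2: pose=(2,-9,S); sL=120/17, sR=120; mL=-120, mR=-2100/17; mL+mR=-4140/17 → advance -1; mR−mL=-60/17 → turn -1·90°
n=3: pose=(2,-8,W); sL=60, sR=60/13; mL=-60/13, mR=-450/13; mL+mR=-510/13 → advance -1; mR−mL=-30 → turn -1·90°
n=4: pose=(3,-8,N); sL=120/17, sR=120/41; mL=-120/41, mR=-4500/697; mL+mR=-6540/697 → advance -1; mR−mL=-60/17 → turn -1·90°
n=5: pose=(3,-9,E); sL=15/4, sR=15/2; mL=-15/2, mR=-75/8; mL+mR=-135/8 → advance -1; mR−mL=-15/8 → turn -1·90°
n=6: pose=(2,-9,S); sL=120/17, sR=120; mL=-120, mR=-2100/17; mL+mR=-4140/17 → advance -1; mR−mL=-60/17 → turn -1·90°

0 120/17 120/41 -120/41 -4500/697 3 -8 N
1 15/4 15/2 -15/2 -75/8 3 -9 E
2 120/17 120 -120 -2100/17 2 -9 S
3 60 60/13 -60/13 -450/13 2 -8 W
4 120/17 120/41 -120/41 -4500/697 3 -8 N
5 15/4 15/2 -15/2 -75/8 3 -9 E
6 120/17 120 -120 -2100/17 2 -9 S
final 2 -8 W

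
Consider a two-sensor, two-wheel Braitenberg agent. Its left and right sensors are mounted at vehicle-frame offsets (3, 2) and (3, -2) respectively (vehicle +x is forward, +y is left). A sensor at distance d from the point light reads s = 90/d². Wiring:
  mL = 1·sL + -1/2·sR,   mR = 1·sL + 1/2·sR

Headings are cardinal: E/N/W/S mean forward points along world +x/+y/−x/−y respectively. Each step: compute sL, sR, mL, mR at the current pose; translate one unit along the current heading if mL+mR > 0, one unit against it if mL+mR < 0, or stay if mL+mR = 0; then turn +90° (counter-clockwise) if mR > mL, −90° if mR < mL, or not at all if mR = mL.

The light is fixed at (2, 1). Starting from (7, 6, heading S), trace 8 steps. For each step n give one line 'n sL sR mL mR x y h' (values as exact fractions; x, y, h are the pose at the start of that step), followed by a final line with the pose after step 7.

0 90/53 90/13 -1215/689 3555/689 7 6 S
1 9/10 45/34 81/340 531/340 7 5 E
2 18/13 90/113 1449/1469 2619/1469 8 5 N
3 5 45/29 245/58 335/58 8 6 W
4 90/53 90/13 -1215/689 3555/689 7 6 S
5 9/10 45/34 81/340 531/340 7 5 E
6 18/13 90/113 1449/1469 2619/1469 8 5 N
7 5 45/29 245/58 335/58 8 6 W
final 7 6 S

n=0: pose=(7,6,S); sL=90/53, sR=90/13; mL=-1215/689, mR=3555/689; mL+mR=180/53 → advance +1; mR−mL=90/13 → turn +1·90°
n=1: pose=(7,5,E); sL=9/10, sR=45/34; mL=81/340, mR=531/340; mL+mR=9/5 → advance +1; mR−mL=45/34 → turn +1·90°
n=2: pose=(8,5,N); sL=18/13, sR=90/113; mL=1449/1469, mR=2619/1469; mL+mR=36/13 → advance +1; mR−mL=90/113 → turn +1·90°
n=3: pose=(8,6,W); sL=5, sR=45/29; mL=245/58, mR=335/58; mL+mR=10 → advance +1; mR−mL=45/29 → turn +1·90°
n=4: pose=(7,6,S); sL=90/53, sR=90/13; mL=-1215/689, mR=3555/689; mL+mR=180/53 → advance +1; mR−mL=90/13 → turn +1·90°
n=5: pose=(7,5,E); sL=9/10, sR=45/34; mL=81/340, mR=531/340; mL+mR=9/5 → advance +1; mR−mL=45/34 → turn +1·90°
n=6: pose=(8,5,N); sL=18/13, sR=90/113; mL=1449/1469, mR=2619/1469; mL+mR=36/13 → advance +1; mR−mL=90/113 → turn +1·90°
n=7: pose=(8,6,W); sL=5, sR=45/29; mL=245/58, mR=335/58; mL+mR=10 → advance +1; mR−mL=45/29 → turn +1·90°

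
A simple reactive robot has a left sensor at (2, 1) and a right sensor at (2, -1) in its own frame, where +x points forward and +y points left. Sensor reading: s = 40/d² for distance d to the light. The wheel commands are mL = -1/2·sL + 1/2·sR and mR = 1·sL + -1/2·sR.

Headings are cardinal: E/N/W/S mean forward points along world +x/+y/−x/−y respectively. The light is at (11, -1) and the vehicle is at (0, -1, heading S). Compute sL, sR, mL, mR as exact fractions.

left sensor world pos  = (1, -3); dL² = 104
right sensor world pos = (-1, -3); dR² = 148
sL = 40/104 = 5/13
sR = 40/148 = 10/37
mL = -1/2·sL + 1/2·sR = -55/962
mR = 1·sL + -1/2·sR = 120/481

5/13 10/37 -55/962 120/481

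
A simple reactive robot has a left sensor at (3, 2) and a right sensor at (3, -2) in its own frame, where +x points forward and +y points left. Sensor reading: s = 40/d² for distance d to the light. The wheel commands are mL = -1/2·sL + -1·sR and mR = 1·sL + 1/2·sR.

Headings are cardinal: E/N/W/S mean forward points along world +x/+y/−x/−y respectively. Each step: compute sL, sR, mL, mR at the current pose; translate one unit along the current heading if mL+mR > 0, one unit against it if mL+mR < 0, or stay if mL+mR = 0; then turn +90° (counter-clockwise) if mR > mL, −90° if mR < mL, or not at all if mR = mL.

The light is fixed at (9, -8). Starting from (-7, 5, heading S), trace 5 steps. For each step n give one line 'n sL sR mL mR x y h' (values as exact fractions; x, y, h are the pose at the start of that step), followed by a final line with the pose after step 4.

0 5/37 5/53 -635/3922 715/3922 -7 5 S
1 8/73 40/269 -3996/19637 3612/19637 -7 4 E
2 20/293 4/45 -1622/13185 1486/13185 -8 4 N
3 40/481 40/569 -30620/273689 32380/273689 -8 3 W
4 1/8 5/58 -69/464 39/232 -9 3 S
final -9 2 E

n=0: pose=(-7,5,S); sL=5/37, sR=5/53; mL=-635/3922, mR=715/3922; mL+mR=40/1961 → advance +1; mR−mL=675/1961 → turn +1·90°
n=1: pose=(-7,4,E); sL=8/73, sR=40/269; mL=-3996/19637, mR=3612/19637; mL+mR=-384/19637 → advance -1; mR−mL=7608/19637 → turn +1·90°
n=2: pose=(-8,4,N); sL=20/293, sR=4/45; mL=-1622/13185, mR=1486/13185; mL+mR=-136/13185 → advance -1; mR−mL=1036/4395 → turn +1·90°
n=3: pose=(-8,3,W); sL=40/481, sR=40/569; mL=-30620/273689, mR=32380/273689; mL+mR=1760/273689 → advance +1; mR−mL=63000/273689 → turn +1·90°
n=4: pose=(-9,3,S); sL=1/8, sR=5/58; mL=-69/464, mR=39/232; mL+mR=9/464 → advance +1; mR−mL=147/464 → turn +1·90°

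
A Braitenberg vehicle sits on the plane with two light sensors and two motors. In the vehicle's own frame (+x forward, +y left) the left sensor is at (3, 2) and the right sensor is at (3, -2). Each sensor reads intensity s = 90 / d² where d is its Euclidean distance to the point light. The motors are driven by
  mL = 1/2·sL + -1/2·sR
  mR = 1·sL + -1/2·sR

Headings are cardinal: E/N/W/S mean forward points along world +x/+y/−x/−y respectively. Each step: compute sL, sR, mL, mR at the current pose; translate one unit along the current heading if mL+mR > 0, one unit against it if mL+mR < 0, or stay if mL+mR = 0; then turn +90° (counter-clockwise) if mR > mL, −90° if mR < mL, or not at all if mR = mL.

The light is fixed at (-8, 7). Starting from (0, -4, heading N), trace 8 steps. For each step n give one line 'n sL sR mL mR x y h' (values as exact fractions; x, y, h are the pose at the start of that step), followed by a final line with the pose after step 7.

0 9/10 45/82 36/205 513/820 0 -4 N
1 90/169 90/89 -3600/15041 405/15041 0 -3 W
2 9/29 45/109 -162/3161 657/6322 1 -3 S
3 2/5 90/313 88/1565 401/1565 1 -4 E
4 45/64 45/104 225/1664 405/832 2 -4 N
5 90/193 90/113 -3600/21809 1485/21809 2 -3 W
6 45/169 9/25 -198/4225 729/8450 3 -3 S
7 90/277 18/73 792/20221 4077/20221 3 -4 E
final 4 -4 N

n=0: pose=(0,-4,N); sL=9/10, sR=45/82; mL=36/205, mR=513/820; mL+mR=657/820 → advance +1; mR−mL=9/20 → turn +1·90°
n=1: pose=(0,-3,W); sL=90/169, sR=90/89; mL=-3600/15041, mR=405/15041; mL+mR=-3195/15041 → advance -1; mR−mL=45/169 → turn +1·90°
n=2: pose=(1,-3,S); sL=9/29, sR=45/109; mL=-162/3161, mR=657/6322; mL+mR=333/6322 → advance +1; mR−mL=9/58 → turn +1·90°
n=3: pose=(1,-4,E); sL=2/5, sR=90/313; mL=88/1565, mR=401/1565; mL+mR=489/1565 → advance +1; mR−mL=1/5 → turn +1·90°
n=4: pose=(2,-4,N); sL=45/64, sR=45/104; mL=225/1664, mR=405/832; mL+mR=1035/1664 → advance +1; mR−mL=45/128 → turn +1·90°
n=5: pose=(2,-3,W); sL=90/193, sR=90/113; mL=-3600/21809, mR=1485/21809; mL+mR=-2115/21809 → advance -1; mR−mL=45/193 → turn +1·90°
n=6: pose=(3,-3,S); sL=45/169, sR=9/25; mL=-198/4225, mR=729/8450; mL+mR=333/8450 → advance +1; mR−mL=45/338 → turn +1·90°
n=7: pose=(3,-4,E); sL=90/277, sR=18/73; mL=792/20221, mR=4077/20221; mL+mR=4869/20221 → advance +1; mR−mL=45/277 → turn +1·90°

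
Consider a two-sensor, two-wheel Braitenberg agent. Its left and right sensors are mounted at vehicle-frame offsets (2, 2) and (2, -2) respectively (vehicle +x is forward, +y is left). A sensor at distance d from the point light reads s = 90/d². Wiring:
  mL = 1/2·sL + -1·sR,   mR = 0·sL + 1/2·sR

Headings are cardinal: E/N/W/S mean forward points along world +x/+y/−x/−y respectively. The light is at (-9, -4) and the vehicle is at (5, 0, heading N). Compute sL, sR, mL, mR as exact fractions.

1/2 45/146 -17/292 45/292

left sensor world pos  = (3, 2); dL² = 180
right sensor world pos = (7, 2); dR² = 292
sL = 90/180 = 1/2
sR = 90/292 = 45/146
mL = 1/2·sL + -1·sR = -17/292
mR = 0·sL + 1/2·sR = 45/292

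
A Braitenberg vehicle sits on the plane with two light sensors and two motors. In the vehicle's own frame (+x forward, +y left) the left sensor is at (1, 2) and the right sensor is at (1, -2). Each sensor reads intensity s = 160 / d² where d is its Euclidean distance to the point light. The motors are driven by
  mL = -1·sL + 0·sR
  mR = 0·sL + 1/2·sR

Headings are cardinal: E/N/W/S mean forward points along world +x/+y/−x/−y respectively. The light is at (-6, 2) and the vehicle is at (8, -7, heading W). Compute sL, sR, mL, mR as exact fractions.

16/29 80/109 -16/29 40/109

left sensor world pos  = (7, -9); dL² = 290
right sensor world pos = (7, -5); dR² = 218
sL = 160/290 = 16/29
sR = 160/218 = 80/109
mL = -1·sL + 0·sR = -16/29
mR = 0·sL + 1/2·sR = 40/109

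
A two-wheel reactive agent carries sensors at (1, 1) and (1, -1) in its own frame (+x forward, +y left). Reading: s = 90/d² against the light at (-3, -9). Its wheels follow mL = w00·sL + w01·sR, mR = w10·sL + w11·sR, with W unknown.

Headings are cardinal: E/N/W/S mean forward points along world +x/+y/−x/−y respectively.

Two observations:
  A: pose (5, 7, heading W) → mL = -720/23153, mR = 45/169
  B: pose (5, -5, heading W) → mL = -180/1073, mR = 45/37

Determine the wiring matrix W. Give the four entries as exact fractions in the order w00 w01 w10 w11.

-1/2 1/2 0 1

obs A: pose=(5,7,W) → sL=45/137, sR=45/169, mL=-720/23153, mR=45/169
obs B: pose=(5,-5,W) → sL=45/29, sR=45/37, mL=-180/1073, mR=45/37
sensor matrix S = [[45/137, 45/169], [45/29, 45/37]]; det S = -340200/24843169
solve [mL_A; mL_B] = S·[w00; w01] and [mR_A; mR_B] = S·[w10; w11]:
  w00 = -1/2, w01 = 1/2, w10 = 0, w11 = 1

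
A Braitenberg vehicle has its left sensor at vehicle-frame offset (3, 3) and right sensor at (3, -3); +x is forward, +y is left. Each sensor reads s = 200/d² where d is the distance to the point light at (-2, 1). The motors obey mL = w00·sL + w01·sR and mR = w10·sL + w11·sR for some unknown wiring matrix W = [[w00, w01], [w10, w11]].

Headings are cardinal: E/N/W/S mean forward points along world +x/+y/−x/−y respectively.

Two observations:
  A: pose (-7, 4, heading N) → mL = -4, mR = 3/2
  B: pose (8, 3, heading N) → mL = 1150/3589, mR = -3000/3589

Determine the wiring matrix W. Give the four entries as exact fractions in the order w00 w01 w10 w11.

1/2 -1 -1/2 1/2

obs A: pose=(-7,4,N) → sL=2, sR=5, mL=-4, mR=3/2
obs B: pose=(8,3,N) → sL=100/37, sR=100/97, mL=1150/3589, mR=-3000/3589
sensor matrix S = [[2, 5], [100/37, 100/97]]; det S = -41100/3589
solve [mL_A; mL_B] = S·[w00; w01] and [mR_A; mR_B] = S·[w10; w11]:
  w00 = 1/2, w01 = -1, w10 = -1/2, w11 = 1/2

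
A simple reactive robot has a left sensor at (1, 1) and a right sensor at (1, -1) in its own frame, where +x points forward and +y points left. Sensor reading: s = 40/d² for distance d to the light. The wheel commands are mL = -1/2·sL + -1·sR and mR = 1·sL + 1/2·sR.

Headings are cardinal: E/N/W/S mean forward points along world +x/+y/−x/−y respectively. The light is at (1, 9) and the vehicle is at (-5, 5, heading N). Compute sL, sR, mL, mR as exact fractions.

left sensor world pos  = (-6, 6); dL² = 58
right sensor world pos = (-4, 6); dR² = 34
sL = 40/58 = 20/29
sR = 40/34 = 20/17
mL = -1/2·sL + -1·sR = -750/493
mR = 1·sL + 1/2·sR = 630/493

20/29 20/17 -750/493 630/493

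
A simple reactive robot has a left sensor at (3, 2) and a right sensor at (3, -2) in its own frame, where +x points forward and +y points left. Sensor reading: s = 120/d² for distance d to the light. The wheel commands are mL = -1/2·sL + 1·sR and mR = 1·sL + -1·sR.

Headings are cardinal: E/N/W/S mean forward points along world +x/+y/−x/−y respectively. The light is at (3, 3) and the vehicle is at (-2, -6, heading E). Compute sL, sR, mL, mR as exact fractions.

120/53 24/25 -228/1325 1728/1325

left sensor world pos  = (1, -4); dL² = 53
right sensor world pos = (1, -8); dR² = 125
sL = 120/53 = 120/53
sR = 120/125 = 24/25
mL = -1/2·sL + 1·sR = -228/1325
mR = 1·sL + -1·sR = 1728/1325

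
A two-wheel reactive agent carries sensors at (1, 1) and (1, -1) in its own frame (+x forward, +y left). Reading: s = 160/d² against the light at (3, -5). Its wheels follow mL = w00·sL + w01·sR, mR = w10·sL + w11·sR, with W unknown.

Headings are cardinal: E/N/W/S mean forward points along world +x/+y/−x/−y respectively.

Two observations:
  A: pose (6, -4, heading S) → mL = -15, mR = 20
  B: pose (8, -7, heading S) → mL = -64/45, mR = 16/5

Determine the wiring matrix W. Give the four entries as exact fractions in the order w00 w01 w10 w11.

1/2 -1/2 0 1/2

obs A: pose=(6,-4,S) → sL=10, sR=40, mL=-15, mR=20
obs B: pose=(8,-7,S) → sL=32/9, sR=32/5, mL=-64/45, mR=16/5
sensor matrix S = [[10, 40], [32/9, 32/5]]; det S = -704/9
solve [mL_A; mL_B] = S·[w00; w01] and [mR_A; mR_B] = S·[w10; w11]:
  w00 = 1/2, w01 = -1/2, w10 = 0, w11 = 1/2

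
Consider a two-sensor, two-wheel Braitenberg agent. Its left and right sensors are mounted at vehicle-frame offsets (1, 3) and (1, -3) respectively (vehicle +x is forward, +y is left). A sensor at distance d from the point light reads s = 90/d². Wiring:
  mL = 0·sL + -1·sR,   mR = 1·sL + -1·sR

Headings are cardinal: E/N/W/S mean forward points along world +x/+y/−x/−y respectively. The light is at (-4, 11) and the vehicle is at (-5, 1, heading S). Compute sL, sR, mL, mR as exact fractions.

18/25 90/137 -90/137 216/3425

left sensor world pos  = (-2, 0); dL² = 125
right sensor world pos = (-8, 0); dR² = 137
sL = 90/125 = 18/25
sR = 90/137 = 90/137
mL = 0·sL + -1·sR = -90/137
mR = 1·sL + -1·sR = 216/3425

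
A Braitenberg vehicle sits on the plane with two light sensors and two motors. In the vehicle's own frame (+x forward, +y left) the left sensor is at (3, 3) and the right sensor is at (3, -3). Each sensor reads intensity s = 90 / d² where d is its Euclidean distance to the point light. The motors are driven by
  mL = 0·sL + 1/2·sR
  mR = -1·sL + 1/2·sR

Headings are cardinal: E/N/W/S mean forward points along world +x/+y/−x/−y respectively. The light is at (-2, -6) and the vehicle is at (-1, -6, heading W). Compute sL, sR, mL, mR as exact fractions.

left sensor world pos  = (-4, -9); dL² = 13
right sensor world pos = (-4, -3); dR² = 13
sL = 90/13 = 90/13
sR = 90/13 = 90/13
mL = 0·sL + 1/2·sR = 45/13
mR = -1·sL + 1/2·sR = -45/13

90/13 90/13 45/13 -45/13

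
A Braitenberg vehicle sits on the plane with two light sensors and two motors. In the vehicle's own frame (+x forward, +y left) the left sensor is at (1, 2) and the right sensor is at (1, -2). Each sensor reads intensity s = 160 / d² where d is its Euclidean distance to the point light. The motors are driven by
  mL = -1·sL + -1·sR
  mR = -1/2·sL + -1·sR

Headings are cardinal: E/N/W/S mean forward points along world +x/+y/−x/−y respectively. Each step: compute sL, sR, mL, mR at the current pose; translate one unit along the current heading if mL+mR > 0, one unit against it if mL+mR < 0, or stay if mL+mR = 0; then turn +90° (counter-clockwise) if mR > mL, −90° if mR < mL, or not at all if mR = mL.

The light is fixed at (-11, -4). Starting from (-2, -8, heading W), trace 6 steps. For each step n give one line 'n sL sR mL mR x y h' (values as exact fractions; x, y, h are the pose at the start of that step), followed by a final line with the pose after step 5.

n=0: pose=(-2,-8,W); sL=8/5, sR=40/17; mL=-336/85, mR=-268/85; mL+mR=-604/85 → advance -1; mR−mL=4/5 → turn +1·90°
n=1: pose=(-1,-8,S); sL=160/169, sR=160/89; mL=-41280/15041, mR=-34160/15041; mL+mR=-75440/15041 → advance -1; mR−mL=80/169 → turn +1·90°
n=2: pose=(-1,-7,E); sL=80/61, sR=80/73; mL=-10720/4453, mR=-7800/4453; mL+mR=-18520/4453 → advance -1; mR−mL=40/61 → turn +1·90°
n=3: pose=(-2,-7,N); sL=160/53, sR=32/25; mL=-5696/1325, mR=-3696/1325; mL+mR=-9392/1325 → advance -1; mR−mL=80/53 → turn +1·90°
n=4: pose=(-2,-8,W); sL=8/5, sR=40/17; mL=-336/85, mR=-268/85; mL+mR=-604/85 → advance -1; mR−mL=4/5 → turn +1·90°
n=5: pose=(-1,-8,S); sL=160/169, sR=160/89; mL=-41280/15041, mR=-34160/15041; mL+mR=-75440/15041 → advance -1; mR−mL=80/169 → turn +1·90°

0 8/5 40/17 -336/85 -268/85 -2 -8 W
1 160/169 160/89 -41280/15041 -34160/15041 -1 -8 S
2 80/61 80/73 -10720/4453 -7800/4453 -1 -7 E
3 160/53 32/25 -5696/1325 -3696/1325 -2 -7 N
4 8/5 40/17 -336/85 -268/85 -2 -8 W
5 160/169 160/89 -41280/15041 -34160/15041 -1 -8 S
final -1 -7 E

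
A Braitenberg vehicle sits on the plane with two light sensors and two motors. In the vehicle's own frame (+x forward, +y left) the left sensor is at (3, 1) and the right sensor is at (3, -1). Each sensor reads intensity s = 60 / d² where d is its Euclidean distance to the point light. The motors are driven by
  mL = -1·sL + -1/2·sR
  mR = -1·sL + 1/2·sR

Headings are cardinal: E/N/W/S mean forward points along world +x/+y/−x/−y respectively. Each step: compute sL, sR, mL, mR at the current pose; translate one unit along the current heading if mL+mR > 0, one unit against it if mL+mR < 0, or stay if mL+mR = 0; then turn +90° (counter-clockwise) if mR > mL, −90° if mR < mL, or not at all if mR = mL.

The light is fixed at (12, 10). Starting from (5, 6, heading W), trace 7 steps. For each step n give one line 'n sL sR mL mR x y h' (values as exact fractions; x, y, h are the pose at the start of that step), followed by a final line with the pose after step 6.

0 12/25 60/109 -2058/2725 -558/2725 5 6 W
1 30/37 30/49 -2025/1813 -915/1813 6 6 S
2 60/13 12/5 -378/65 -222/65 6 7 E
3 15/16 5/3 -85/48 -5/48 5 7 N
4 12/25 60/109 -2058/2725 -558/2725 5 6 W
5 30/37 30/49 -2025/1813 -915/1813 6 6 S
6 60/13 12/5 -378/65 -222/65 6 7 E
final 5 7 N

n=0: pose=(5,6,W); sL=12/25, sR=60/109; mL=-2058/2725, mR=-558/2725; mL+mR=-24/25 → advance -1; mR−mL=60/109 → turn +1·90°
n=1: pose=(6,6,S); sL=30/37, sR=30/49; mL=-2025/1813, mR=-915/1813; mL+mR=-60/37 → advance -1; mR−mL=30/49 → turn +1·90°
n=2: pose=(6,7,E); sL=60/13, sR=12/5; mL=-378/65, mR=-222/65; mL+mR=-120/13 → advance -1; mR−mL=12/5 → turn +1·90°
n=3: pose=(5,7,N); sL=15/16, sR=5/3; mL=-85/48, mR=-5/48; mL+mR=-15/8 → advance -1; mR−mL=5/3 → turn +1·90°
n=4: pose=(5,6,W); sL=12/25, sR=60/109; mL=-2058/2725, mR=-558/2725; mL+mR=-24/25 → advance -1; mR−mL=60/109 → turn +1·90°
n=5: pose=(6,6,S); sL=30/37, sR=30/49; mL=-2025/1813, mR=-915/1813; mL+mR=-60/37 → advance -1; mR−mL=30/49 → turn +1·90°
n=6: pose=(6,7,E); sL=60/13, sR=12/5; mL=-378/65, mR=-222/65; mL+mR=-120/13 → advance -1; mR−mL=12/5 → turn +1·90°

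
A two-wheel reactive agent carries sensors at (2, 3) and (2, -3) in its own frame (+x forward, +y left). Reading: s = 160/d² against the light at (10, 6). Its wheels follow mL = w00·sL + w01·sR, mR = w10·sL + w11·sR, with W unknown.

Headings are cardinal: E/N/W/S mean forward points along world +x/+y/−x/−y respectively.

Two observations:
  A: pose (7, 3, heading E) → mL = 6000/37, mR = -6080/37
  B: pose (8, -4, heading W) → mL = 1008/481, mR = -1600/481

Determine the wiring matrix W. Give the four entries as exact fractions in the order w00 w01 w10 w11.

obs A: pose=(7,3,E) → sL=160, sR=160/37, mL=6000/37, mR=-6080/37
obs B: pose=(8,-4,W) → sL=32/37, sR=32/13, mL=1008/481, mR=-1600/481
sensor matrix S = [[160, 160/37], [32/37, 32/13]]; det S = 6942720/17797
solve [mL_A; mL_B] = S·[w00; w01] and [mR_A; mR_B] = S·[w10; w11]:
  w00 = 1, w01 = 1/2, w10 = -1, w11 = -1

1 1/2 -1 -1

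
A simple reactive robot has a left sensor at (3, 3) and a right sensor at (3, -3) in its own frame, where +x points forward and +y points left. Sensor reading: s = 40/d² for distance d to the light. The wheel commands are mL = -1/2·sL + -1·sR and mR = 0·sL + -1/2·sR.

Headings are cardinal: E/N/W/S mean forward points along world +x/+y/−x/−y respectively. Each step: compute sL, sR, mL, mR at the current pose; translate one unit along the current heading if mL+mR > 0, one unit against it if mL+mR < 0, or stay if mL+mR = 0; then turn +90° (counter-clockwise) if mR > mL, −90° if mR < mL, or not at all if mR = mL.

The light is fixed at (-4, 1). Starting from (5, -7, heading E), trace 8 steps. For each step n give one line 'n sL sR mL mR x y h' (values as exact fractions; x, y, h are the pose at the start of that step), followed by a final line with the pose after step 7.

0 40/169 8/53 -2412/8957 -4/53 5 -7 E
1 4/5 20/73 -246/365 -10/73 4 -7 N
2 40/169 40/61 -7980/10309 -20/61 4 -8 W
3 5/36 2/9 -7/24 -1/9 5 -8 S
4 40/169 8/53 -2412/8957 -4/53 5 -7 E
5 4/5 20/73 -246/365 -10/73 4 -7 N
6 40/169 40/61 -7980/10309 -20/61 4 -8 W
7 5/36 2/9 -7/24 -1/9 5 -8 S
final 5 -7 E

n=0: pose=(5,-7,E); sL=40/169, sR=8/53; mL=-2412/8957, mR=-4/53; mL+mR=-3088/8957 → advance -1; mR−mL=1736/8957 → turn +1·90°
n=1: pose=(4,-7,N); sL=4/5, sR=20/73; mL=-246/365, mR=-10/73; mL+mR=-296/365 → advance -1; mR−mL=196/365 → turn +1·90°
n=2: pose=(4,-8,W); sL=40/169, sR=40/61; mL=-7980/10309, mR=-20/61; mL+mR=-11360/10309 → advance -1; mR−mL=4600/10309 → turn +1·90°
n=3: pose=(5,-8,S); sL=5/36, sR=2/9; mL=-7/24, mR=-1/9; mL+mR=-29/72 → advance -1; mR−mL=13/72 → turn +1·90°
n=4: pose=(5,-7,E); sL=40/169, sR=8/53; mL=-2412/8957, mR=-4/53; mL+mR=-3088/8957 → advance -1; mR−mL=1736/8957 → turn +1·90°
n=5: pose=(4,-7,N); sL=4/5, sR=20/73; mL=-246/365, mR=-10/73; mL+mR=-296/365 → advance -1; mR−mL=196/365 → turn +1·90°
n=6: pose=(4,-8,W); sL=40/169, sR=40/61; mL=-7980/10309, mR=-20/61; mL+mR=-11360/10309 → advance -1; mR−mL=4600/10309 → turn +1·90°
n=7: pose=(5,-8,S); sL=5/36, sR=2/9; mL=-7/24, mR=-1/9; mL+mR=-29/72 → advance -1; mR−mL=13/72 → turn +1·90°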